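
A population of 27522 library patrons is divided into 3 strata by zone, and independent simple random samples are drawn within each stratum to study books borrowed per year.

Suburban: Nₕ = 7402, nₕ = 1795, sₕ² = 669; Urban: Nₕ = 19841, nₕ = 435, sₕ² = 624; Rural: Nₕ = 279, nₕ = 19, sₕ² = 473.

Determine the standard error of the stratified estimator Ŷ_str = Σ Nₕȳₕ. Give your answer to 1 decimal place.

23866.3

Var(Ŷ_str) = Σₕ Nₕ²(1 − fₕ)sₕ²/nₕ.
Suburban: 7402²·(1 − 1795/7402)·669/1795 = 1.5468254 × 10^7.
Urban: 19841²·(1 − 435/19841)·624/435 = 5.5232527 × 10^8.
Rural: 279²·(1 − 19/279)·473/19 = 1.8058642 × 10^6.
Sum = 5.6959939 × 10^8.
SE = √(5.6959939 × 10^8) = 23866.3.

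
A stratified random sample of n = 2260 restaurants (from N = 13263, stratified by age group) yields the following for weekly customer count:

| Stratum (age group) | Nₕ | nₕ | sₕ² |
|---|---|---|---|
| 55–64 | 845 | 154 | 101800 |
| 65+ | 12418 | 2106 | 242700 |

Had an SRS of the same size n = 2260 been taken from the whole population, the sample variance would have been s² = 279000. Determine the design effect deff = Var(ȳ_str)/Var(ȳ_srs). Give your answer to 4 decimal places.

Var(ȳ_str) = Σ Wₕ²(1−fₕ)sₕ²/nₕ with Wₕ = Nₕ/13263:
  55–64: (845/13263)²·(1−154/845)·101800/154 = 2.1942104
  65+: (12418/13263)²·(1−2106/12418)·242700/2106 = 83.892364
  → Var(ȳ_str) = 86.086574.
Var(ȳ_srs) = (1 − 2260/13263)·279000/2260 = 102.41536.
deff = 86.086574 / 102.41536 = 0.8406.

0.8406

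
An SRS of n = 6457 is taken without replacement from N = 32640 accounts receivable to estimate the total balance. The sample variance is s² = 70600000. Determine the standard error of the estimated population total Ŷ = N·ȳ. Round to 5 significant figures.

3.0568 × 10^6

Var(Ŷ) = N²·Var(ȳ) = N²·(1 − n/N)·s²/n.
f = 6457/32640 = 0.19782475; Var(ȳ) = 0.80217525·70600000/6457 = 8770.88.
Var(Ŷ) = 32640² · 8770.88 = 9.3442289 × 10^12.
SE(Ŷ) = √(9.3442289 × 10^12) = 3.0568 × 10^6.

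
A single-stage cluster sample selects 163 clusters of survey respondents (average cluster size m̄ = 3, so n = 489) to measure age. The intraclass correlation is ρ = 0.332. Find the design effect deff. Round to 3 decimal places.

1.664

deff = 1 + (3 − 1)·0.332 = 1 + 0.664 = 1.664.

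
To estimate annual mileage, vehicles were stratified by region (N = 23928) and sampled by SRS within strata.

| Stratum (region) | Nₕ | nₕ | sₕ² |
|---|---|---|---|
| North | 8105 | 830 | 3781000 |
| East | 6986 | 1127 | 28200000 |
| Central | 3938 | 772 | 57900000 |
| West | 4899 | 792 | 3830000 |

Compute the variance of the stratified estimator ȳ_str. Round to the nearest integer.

4061

Var(ȳ_str) = Σₕ Wₕ²(1 − fₕ)sₕ²/nₕ with Wₕ = Nₕ/N, N = 23928.
North: Wₕ = 0.33872451; term = 0.33872451²·(1 − 0.10240592)·3781000/830 = 469.13929.
East: Wₕ = 0.29195921; term = 0.29195921²·(1 − 0.16132265)·28200000/1127 = 1788.8111.
Central: Wₕ = 0.16457706; term = 0.16457706²·(1 − 0.19603860)·57900000/772 = 1633.1839.
West: Wₕ = 0.20473922; term = 0.20473922²·(1 − 0.16166565)·3830000/792 = 169.93895.
Sum = 4061.0732.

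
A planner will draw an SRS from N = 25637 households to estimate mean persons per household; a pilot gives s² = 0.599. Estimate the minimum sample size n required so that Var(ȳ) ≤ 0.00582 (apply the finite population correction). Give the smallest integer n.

103

Without fpc, n₀ = s²/D = 0.599/0.00582 = 102.9210.
With fpc, (1 − n/N)·s²/n ≤ D requires n ≥ n₀/(1 + n₀/N) = 102.9210/(1 + 102.9210/25637) = 102.5095.
Rounding up, n = 103.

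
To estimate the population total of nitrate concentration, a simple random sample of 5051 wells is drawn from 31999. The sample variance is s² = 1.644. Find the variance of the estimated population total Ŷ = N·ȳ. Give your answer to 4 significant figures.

280700

Var(Ŷ) = N²·Var(ȳ) = N²·(1 − n/N)·s²/n.
f = 5051/31999 = 0.15784868; Var(ȳ) = 0.84215132·1.644/5051 = 2.741035 × 10^-4.
Var(Ŷ) = 31999² · (2.741035 × 10^-4) = 280664.44.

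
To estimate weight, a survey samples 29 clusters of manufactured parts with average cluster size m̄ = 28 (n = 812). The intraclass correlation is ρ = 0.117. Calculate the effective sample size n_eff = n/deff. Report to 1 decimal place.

195.2

deff = 1 + (28 − 1)·0.117 = 1 + 3.159 = 4.159.
n_eff = 812 / 4.159 = 195.2.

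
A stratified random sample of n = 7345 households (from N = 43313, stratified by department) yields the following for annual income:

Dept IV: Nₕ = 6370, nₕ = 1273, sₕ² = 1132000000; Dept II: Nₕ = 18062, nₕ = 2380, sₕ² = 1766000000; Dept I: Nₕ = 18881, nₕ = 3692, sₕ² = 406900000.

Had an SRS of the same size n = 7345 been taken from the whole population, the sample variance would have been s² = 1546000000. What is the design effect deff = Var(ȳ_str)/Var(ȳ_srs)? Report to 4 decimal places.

Var(ȳ_str) = Σ Wₕ²(1−fₕ)sₕ²/nₕ with Wₕ = Nₕ/43313:
  Dept IV: (6370/43313)²·(1−1273/6370)·1132000000/1273 = 15389.892
  Dept II: (18062/43313)²·(1−2380/18062)·1766000000/2380 = 112032.62
  Dept I: (18881/43313)²·(1−3692/18881)·406900000/3692 = 16847.817
  → Var(ȳ_str) = 144270.33.
Var(ȳ_srs) = (1 − 7345/43313)·1546000000/7345 = 174789.65.
deff = 144270.33 / 174789.65 = 0.8254.

0.8254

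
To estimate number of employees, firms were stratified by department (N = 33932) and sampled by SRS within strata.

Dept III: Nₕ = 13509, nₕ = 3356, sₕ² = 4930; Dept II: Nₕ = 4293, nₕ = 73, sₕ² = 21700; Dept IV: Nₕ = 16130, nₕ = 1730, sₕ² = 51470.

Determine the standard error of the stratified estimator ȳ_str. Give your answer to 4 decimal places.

3.2946

Var(ȳ_str) = Σₕ Wₕ²(1 − fₕ)sₕ²/nₕ with Wₕ = Nₕ/N, N = 33932.
Dept III: Wₕ = 0.39811977; term = 0.39811977²·(1 − 0.24842697)·4930/3356 = 0.17499419.
Dept II: Wₕ = 0.12651774; term = 0.12651774²·(1 − 0.01700443)·21700/73 = 4.6772577.
Dept IV: Wₕ = 0.47536249; term = 0.47536249²·(1 − 0.10725356)·51470/1730 = 6.001862.
Sum = 10.854114.
SE = √(10.854114) = 3.2946.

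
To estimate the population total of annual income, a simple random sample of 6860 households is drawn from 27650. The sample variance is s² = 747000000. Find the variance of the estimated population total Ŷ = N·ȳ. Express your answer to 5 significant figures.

6.2596 × 10^13

Var(Ŷ) = N²·Var(ȳ) = N²·(1 − n/N)·s²/n.
f = 6860/27650 = 0.24810127; Var(ȳ) = 0.75189873·747000000/6860 = 81875.853.
Var(Ŷ) = 27650² · 81875.853 = 6.2595932 × 10^13.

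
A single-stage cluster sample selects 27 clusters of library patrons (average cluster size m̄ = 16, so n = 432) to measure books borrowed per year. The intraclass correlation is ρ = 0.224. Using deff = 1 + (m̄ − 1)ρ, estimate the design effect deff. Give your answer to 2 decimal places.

deff = 1 + (16 − 1)·0.224 = 1 + 3.36 = 4.36.

4.36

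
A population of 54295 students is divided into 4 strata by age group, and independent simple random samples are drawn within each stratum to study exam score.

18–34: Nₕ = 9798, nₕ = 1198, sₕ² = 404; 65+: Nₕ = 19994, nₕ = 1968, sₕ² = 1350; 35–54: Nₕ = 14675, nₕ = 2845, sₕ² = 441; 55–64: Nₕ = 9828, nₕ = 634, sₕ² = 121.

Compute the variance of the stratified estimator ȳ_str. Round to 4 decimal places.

0.1085

Var(ȳ_str) = Σₕ Wₕ²(1 − fₕ)sₕ²/nₕ with Wₕ = Nₕ/N, N = 54295.
18–34: Wₕ = 0.18045861; term = 0.18045861²·(1 − 0.12226985)·404/1198 = 0.0096391948.
65+: Wₕ = 0.36824754; term = 0.36824754²·(1 − 0.09842953)·1350/1968 = 0.08386641.
35–54: Wₕ = 0.27028271; term = 0.27028271²·(1 − 0.19386712)·441/2845 = 0.0091285016.
55–64: Wₕ = 0.18101114; term = 0.18101114²·(1 − 0.06450956)·121/634 = 0.0058498682.
Sum = 0.10848397.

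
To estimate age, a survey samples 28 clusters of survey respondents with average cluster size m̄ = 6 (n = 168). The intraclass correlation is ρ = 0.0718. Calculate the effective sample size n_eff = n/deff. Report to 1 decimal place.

123.6

deff = 1 + (6 − 1)·0.0718 = 1 + 0.359 = 1.359.
n_eff = 168 / 1.359 = 123.6.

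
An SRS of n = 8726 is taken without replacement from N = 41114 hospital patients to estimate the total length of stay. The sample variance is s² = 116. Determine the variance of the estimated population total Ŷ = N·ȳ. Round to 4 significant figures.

Var(Ŷ) = N²·Var(ȳ) = N²·(1 − n/N)·s²/n.
f = 8726/41114 = 0.21223914; Var(ȳ) = 0.78776086·116/8726 = 0.010472182.
Var(Ŷ) = 41114² · 0.010472182 = 1.7701768 × 10^7.

1.770 × 10^7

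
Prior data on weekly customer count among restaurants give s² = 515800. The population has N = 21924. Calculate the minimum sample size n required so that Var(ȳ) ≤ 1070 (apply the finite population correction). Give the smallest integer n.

Without fpc, n₀ = s²/D = 515800/1070 = 482.0561.
With fpc, (1 − n/N)·s²/n ≤ D requires n ≥ n₀/(1 + n₀/N) = 482.0561/(1 + 482.0561/21924) = 471.6849.
Rounding up, n = 472.

472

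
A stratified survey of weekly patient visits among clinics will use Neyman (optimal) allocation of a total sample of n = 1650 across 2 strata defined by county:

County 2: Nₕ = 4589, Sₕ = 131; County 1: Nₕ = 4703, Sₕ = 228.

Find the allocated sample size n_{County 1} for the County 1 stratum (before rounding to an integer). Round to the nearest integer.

1057

Neyman allocation: nₕ = n·NₕSₕ / Σⱼ NⱼSⱼ.
Σ NⱼSⱼ = 4589·131 + 4703·228 = 1.673443 × 10^6.
n_{County 1} = 1650·4703·228 / (1.673443 × 10^6) = 1057.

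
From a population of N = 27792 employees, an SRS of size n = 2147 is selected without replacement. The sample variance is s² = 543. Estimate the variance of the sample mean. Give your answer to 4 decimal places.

0.2334

Under SRS without replacement, Var(ȳ) = (1 − f)·s²/n with f = n/N = 2147/27792 = 0.07725245.
Var(ȳ) = (1 − 0.07725245)·543/2147 = 0.92274755·0.25291104 = 0.23337304.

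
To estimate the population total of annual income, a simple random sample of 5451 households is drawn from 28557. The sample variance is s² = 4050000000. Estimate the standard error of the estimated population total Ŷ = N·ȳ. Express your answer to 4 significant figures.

2.214 × 10^7

Var(Ŷ) = N²·Var(ȳ) = N²·(1 − n/N)·s²/n.
f = 5451/28557 = 0.19088140; Var(ȳ) = 0.80911860·4050000000/5451 = 601161.32.
Var(Ŷ) = 28557² · 601161.32 = 4.9024841 × 10^14.
SE(Ŷ) = √(4.9024841 × 10^14) = 2.214 × 10^7.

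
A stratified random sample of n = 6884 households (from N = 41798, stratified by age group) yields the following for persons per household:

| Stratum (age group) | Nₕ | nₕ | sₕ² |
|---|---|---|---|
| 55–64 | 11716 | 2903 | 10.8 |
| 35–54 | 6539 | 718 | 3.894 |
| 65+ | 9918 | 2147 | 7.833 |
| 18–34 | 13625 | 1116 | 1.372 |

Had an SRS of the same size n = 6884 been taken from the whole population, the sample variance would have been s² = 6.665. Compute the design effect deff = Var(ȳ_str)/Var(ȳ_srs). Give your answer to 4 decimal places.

0.7653

Var(ȳ_str) = Σ Wₕ²(1−fₕ)sₕ²/nₕ with Wₕ = Nₕ/41798:
  55–64: (11716/41798)²·(1−2903/11716)·10.8/2903 = 2.1987145 × 10^-4
  35–54: (6539/41798)²·(1−718/6539)·3.894/718 = 1.1815972 × 10^-4
  65+: (9918/41798)²·(1−2147/9918)·7.833/2147 = 1.6094819 × 10^-4
  18–34: (13625/41798)²·(1−1116/13625)·1.372/1116 = 1.1993281 × 10^-4
  → Var(ȳ_str) = 6.1891217 × 10^-4.
Var(ȳ_srs) = (1 − 6884/41798)·6.665/6884 = 8.0872971 × 10^-4.
deff = (6.1891217 × 10^-4) / (8.0872971 × 10^-4) = 0.7653.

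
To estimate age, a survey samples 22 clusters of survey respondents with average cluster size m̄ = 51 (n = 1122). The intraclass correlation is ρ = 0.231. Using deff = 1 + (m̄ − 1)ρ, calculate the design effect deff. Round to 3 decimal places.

deff = 1 + (51 − 1)·0.231 = 1 + 11.55 = 12.55.

12.550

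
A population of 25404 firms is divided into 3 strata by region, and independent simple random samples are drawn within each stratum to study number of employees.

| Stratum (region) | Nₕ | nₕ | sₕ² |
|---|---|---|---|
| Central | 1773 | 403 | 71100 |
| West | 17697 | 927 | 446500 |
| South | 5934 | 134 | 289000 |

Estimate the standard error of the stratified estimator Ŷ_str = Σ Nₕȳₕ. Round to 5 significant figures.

466480

Var(Ŷ_str) = Σₕ Nₕ²(1 − fₕ)sₕ²/nₕ.
Central: 1773²·(1 − 403/1773)·71100/403 = 4.2854246 × 10^8.
West: 17697²·(1 − 927/17697)·446500/927 = 1.429468 × 10^11.
South: 5934²·(1 − 134/5934)·289000/134 = 7.422814 × 10^10.
Sum = 2.1760348 × 10^11.
SE = √(2.1760348 × 10^11) = 466480.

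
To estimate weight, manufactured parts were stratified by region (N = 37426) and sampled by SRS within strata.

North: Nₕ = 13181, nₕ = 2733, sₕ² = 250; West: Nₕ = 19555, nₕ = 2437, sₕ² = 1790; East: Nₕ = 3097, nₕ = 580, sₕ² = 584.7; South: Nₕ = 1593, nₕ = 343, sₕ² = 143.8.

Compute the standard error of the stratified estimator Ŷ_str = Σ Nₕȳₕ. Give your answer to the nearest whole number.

16345

Var(Ŷ_str) = Σₕ Nₕ²(1 − fₕ)sₕ²/nₕ.
North: 13181²·(1 − 2733/13181)·250/2733 = 1.2597428 × 10^7.
West: 19555²·(1 − 2437/19555)·1790/2437 = 2.4587159 × 10^8.
East: 3097²·(1 − 580/3097)·584.7/580 = 7.8583166 × 10^6.
South: 1593²·(1 − 343/1593)·143.8/343 = 834815.6.
Sum = 2.6716215 × 10^8.
SE = √(2.6716215 × 10^8) = 16345.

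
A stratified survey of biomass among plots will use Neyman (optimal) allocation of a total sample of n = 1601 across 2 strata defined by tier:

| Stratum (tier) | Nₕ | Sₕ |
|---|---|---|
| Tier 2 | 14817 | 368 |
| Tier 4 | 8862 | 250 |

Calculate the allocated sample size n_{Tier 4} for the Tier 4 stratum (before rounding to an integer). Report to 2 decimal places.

462.56

Neyman allocation: nₕ = n·NₕSₕ / Σⱼ NⱼSⱼ.
Σ NⱼSⱼ = 14817·368 + 8862·250 = 7.668156 × 10^6.
n_{Tier 4} = 1601·8862·250 / (7.668156 × 10^6) = 462.56.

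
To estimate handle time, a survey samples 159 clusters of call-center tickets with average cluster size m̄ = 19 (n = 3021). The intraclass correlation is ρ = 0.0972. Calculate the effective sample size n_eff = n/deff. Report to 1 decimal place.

1098.7

deff = 1 + (19 − 1)·0.0972 = 1 + 1.7496 = 2.7496.
n_eff = 3021 / 2.7496 = 1098.7.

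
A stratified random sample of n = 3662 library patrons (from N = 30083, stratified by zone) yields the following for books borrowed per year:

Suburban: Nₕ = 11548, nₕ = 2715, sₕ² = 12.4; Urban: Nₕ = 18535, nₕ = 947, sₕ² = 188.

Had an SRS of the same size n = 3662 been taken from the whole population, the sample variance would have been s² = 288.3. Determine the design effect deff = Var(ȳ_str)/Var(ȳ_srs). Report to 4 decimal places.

Var(ȳ_str) = Σ Wₕ²(1−fₕ)sₕ²/nₕ with Wₕ = Nₕ/30083:
  Suburban: (11548/30083)²·(1−2715/11548)·12.4/2715 = 5.1478344 × 10^-4
  Urban: (18535/30083)²·(1−947/18535)·188/947 = 0.071511293
  → Var(ȳ_str) = 0.072026076.
Var(ȳ_srs) = (1 − 3662/30083)·288.3/3662 = 0.069143986.
deff = 0.072026076 / 0.069143986 = 1.0417.

1.0417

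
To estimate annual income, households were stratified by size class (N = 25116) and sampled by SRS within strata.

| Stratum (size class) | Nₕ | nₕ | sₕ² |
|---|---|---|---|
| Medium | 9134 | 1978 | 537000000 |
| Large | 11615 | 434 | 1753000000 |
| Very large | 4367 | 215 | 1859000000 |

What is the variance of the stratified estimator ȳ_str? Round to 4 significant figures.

1.108 × 10^6

Var(ȳ_str) = Σₕ Wₕ²(1 − fₕ)sₕ²/nₕ with Wₕ = Nₕ/N, N = 25116.
Medium: Wₕ = 0.36367256; term = 0.36367256²·(1 − 0.21655354)·537000000/1978 = 28130.561.
Large: Wₕ = 0.46245421; term = 0.46245421²·(1 − 0.03736548)·1753000000/434 = 831555.23.
Very large: Wₕ = 0.17387323; term = 0.17387323²·(1 − 0.04923288)·1859000000/215 = 248530.97.
Sum = 1.1082168 × 10^6.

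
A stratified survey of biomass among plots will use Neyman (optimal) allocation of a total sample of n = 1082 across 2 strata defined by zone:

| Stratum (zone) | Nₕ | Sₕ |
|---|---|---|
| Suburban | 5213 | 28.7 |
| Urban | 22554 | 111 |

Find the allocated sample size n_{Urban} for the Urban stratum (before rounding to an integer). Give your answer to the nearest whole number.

Neyman allocation: nₕ = n·NₕSₕ / Σⱼ NⱼSⱼ.
Σ NⱼSⱼ = 5213·28.7 + 22554·111 = 2.6531071 × 10^6.
n_{Urban} = 1082·22554·111 / (2.6531071 × 10^6) = 1021.

1021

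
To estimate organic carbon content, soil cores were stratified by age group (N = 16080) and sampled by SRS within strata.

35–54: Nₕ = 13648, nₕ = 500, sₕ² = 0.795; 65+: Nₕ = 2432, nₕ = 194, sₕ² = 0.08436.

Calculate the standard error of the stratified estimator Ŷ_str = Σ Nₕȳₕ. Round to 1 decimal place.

Var(Ŷ_str) = Σₕ Nₕ²(1 − fₕ)sₕ²/nₕ.
35–54: 13648²·(1 − 500/13648)·0.795/500 = 285315.81.
65+: 2432²·(1 − 194/2432)·0.08436/194 = 2366.7833.
Sum = 287682.59.
SE = √(287682.59) = 536.4.

536.4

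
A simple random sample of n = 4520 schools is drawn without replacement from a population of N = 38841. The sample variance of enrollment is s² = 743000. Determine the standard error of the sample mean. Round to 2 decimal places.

Under SRS without replacement, Var(ȳ) = (1 − f)·s²/n with f = n/N = 4520/38841 = 0.11637188.
Var(ȳ) = (1 − 0.11637188)·743000/4520 = 0.88362812·164.38053 = 145.25126.
SE(ȳ) = √(145.25126) = 12.05.

12.05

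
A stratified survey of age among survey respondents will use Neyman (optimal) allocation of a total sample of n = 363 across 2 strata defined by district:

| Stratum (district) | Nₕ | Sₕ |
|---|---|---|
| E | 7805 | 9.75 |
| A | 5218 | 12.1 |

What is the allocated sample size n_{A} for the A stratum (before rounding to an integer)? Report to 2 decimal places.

164.60

Neyman allocation: nₕ = n·NₕSₕ / Σⱼ NⱼSⱼ.
Σ NⱼSⱼ = 7805·9.75 + 5218·12.1 = 139236.55.
n_{A} = 363·5218·12.1 / 139236.55 = 164.60.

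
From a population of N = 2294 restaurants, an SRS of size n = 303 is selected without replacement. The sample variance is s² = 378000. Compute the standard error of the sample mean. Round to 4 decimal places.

32.9051

Under SRS without replacement, Var(ȳ) = (1 − f)·s²/n with f = n/N = 303/2294 = 0.13208370.
Var(ȳ) = (1 − 0.13208370)·378000/303 = 0.86791630·1247.5248 = 1082.7471.
SE(ȳ) = √(1082.7471) = 32.9051.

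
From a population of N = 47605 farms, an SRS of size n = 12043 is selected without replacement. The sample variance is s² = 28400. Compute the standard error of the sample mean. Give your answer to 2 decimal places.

1.33

Under SRS without replacement, Var(ȳ) = (1 − f)·s²/n with f = n/N = 12043/47605 = 0.25297763.
Var(ȳ) = (1 − 0.25297763)·28400/12043 = 0.74702237·2.3582164 = 1.7616404.
SE(ȳ) = √(1.7616404) = 1.33.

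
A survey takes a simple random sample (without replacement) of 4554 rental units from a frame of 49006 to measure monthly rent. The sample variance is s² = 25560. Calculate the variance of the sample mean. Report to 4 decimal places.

Under SRS without replacement, Var(ȳ) = (1 − f)·s²/n with f = n/N = 4554/49006 = 0.09292740.
Var(ȳ) = (1 − 0.09292740)·25560/4554 = 0.90707260·5.6126482 = 5.0910794.

5.0911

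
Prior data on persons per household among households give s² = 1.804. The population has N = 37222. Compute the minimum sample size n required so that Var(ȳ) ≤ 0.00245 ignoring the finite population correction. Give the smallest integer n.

Without fpc, n₀ = s²/D = 1.804/0.00245 = 736.3265.
Rounding up, n = 737.

737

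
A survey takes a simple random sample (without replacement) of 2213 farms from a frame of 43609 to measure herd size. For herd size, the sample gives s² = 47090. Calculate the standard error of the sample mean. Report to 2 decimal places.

4.49

Under SRS without replacement, Var(ȳ) = (1 − f)·s²/n with f = n/N = 2213/43609 = 0.05074641.
Var(ȳ) = (1 − 0.05074641)·47090/2213 = 0.94925359·21.278807 = 20.198984.
SE(ȳ) = √(20.198984) = 4.49.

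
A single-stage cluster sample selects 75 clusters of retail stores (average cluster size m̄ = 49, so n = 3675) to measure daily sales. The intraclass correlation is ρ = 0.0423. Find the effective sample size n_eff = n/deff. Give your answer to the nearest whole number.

deff = 1 + (49 − 1)·0.0423 = 1 + 2.0304 = 3.0304.
n_eff = 3675 / 3.0304 = 1213.

1213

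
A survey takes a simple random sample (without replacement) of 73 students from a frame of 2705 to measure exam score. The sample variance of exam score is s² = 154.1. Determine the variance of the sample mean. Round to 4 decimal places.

Under SRS without replacement, Var(ȳ) = (1 − f)·s²/n with f = n/N = 73/2705 = 0.02698706.
Var(ȳ) = (1 − 0.02698706)·154.1/73 = 0.97301294·2.1109589 = 2.0539903.

2.0540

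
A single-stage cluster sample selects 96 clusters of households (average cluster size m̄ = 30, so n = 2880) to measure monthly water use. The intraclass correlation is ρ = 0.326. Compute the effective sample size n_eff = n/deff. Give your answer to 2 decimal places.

275.49

deff = 1 + (30 − 1)·0.326 = 1 + 9.454 = 10.454.
n_eff = 2880 / 10.454 = 275.49.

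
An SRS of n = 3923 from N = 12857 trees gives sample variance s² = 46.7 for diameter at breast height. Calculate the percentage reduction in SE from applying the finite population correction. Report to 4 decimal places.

f = n/N = 3923/12857 = 0.30512561.
SE_no-fpc = √(s²/n) = 0.10910616; SE_fpc = √((1−f)s²/n) = 0.090949944.
Ratio = √(1−f) = 0.83359126. Reduction = 100·(1 − 0.83359126) = 16.6409%.

16.6409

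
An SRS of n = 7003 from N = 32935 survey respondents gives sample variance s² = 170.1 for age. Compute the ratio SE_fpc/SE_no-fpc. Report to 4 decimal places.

0.8873

f = n/N = 7003/32935 = 0.21263094.
SE_no-fpc = √(s²/n) = 0.15585118; SE_fpc = √((1−f)s²/n) = 0.1382927.
Ratio = √(1−f) = 0.88733819.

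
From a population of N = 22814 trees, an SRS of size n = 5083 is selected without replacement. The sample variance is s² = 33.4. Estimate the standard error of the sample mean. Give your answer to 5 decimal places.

Under SRS without replacement, Var(ȳ) = (1 − f)·s²/n with f = n/N = 5083/22814 = 0.22280179.
Var(ȳ) = (1 − 0.22280179)·33.4/5083 = 0.77719821·0.0065709227 = 0.0051069094.
SE(ȳ) = √(0.0051069094) = 0.07146.

0.07146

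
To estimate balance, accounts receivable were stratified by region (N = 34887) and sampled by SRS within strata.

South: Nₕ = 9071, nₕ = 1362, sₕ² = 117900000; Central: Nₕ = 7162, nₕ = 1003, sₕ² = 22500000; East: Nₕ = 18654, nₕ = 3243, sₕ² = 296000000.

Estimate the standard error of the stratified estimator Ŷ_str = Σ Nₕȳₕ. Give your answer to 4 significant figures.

5.769 × 10^6

Var(Ŷ_str) = Σₕ Nₕ²(1 − fₕ)sₕ²/nₕ.
South: 9071²·(1 − 1362/9071)·117900000/1362 = 6.0532681 × 10^12.
Central: 7162²·(1 − 1003/7162)·22500000/1003 = 9.8952348 × 10^11.
East: 18654²·(1 − 3243/18654)·296000000/3243 = 2.6239017 × 10^13.
Sum = 3.3281809 × 10^13.
SE = √(3.3281809 × 10^13) = 5.769 × 10^6.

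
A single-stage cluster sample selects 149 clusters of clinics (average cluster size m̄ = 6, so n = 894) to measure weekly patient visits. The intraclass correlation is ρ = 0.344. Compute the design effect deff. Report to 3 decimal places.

2.720

deff = 1 + (6 − 1)·0.344 = 1 + 1.72 = 2.72.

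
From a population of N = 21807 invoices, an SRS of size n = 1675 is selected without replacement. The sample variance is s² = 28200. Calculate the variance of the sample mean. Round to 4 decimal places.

15.5427

Under SRS without replacement, Var(ȳ) = (1 − f)·s²/n with f = n/N = 1675/21807 = 0.07681020.
Var(ȳ) = (1 − 0.07681020)·28200/1675 = 0.92318980·16.835821 = 15.542658.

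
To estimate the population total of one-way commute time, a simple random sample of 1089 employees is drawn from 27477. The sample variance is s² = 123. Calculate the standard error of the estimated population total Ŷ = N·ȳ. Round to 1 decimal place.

Var(Ŷ) = N²·Var(ȳ) = N²·(1 − n/N)·s²/n.
f = 1089/27477 = 0.03963315; Var(ȳ) = 0.96036685·123/1089 = 0.10847119.
Var(Ŷ) = 27477² · 0.10847119 = 8.1894179 × 10^7.
SE(Ŷ) = √(8.1894179 × 10^7) = 9049.5.

9049.5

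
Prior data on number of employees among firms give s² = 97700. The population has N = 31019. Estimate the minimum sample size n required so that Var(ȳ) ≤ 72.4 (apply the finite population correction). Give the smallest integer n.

Without fpc, n₀ = s²/D = 97700/72.4 = 1349.4475.
With fpc, (1 − n/N)·s²/n ≤ D requires n ≥ n₀/(1 + n₀/N) = 1349.4475/(1 + 1349.4475/31019) = 1293.1887.
Rounding up, n = 1294.

1294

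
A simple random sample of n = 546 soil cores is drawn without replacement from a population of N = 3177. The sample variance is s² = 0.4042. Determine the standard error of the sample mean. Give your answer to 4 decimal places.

Under SRS without replacement, Var(ȳ) = (1 − f)·s²/n with f = n/N = 546/3177 = 0.17186025.
Var(ȳ) = (1 − 0.17186025)·0.4042/546 = 0.82813975·7.4029304 × 10^-4 = 6.130661 × 10^-4.
SE(ȳ) = √(6.130661 × 10^-4) = 0.0248.

0.0248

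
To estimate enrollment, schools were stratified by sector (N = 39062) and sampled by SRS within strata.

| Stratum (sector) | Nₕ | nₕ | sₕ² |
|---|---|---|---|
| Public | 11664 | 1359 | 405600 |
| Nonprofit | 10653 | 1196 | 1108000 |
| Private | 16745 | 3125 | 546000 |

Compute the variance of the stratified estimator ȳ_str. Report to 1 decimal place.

110.8

Var(ȳ_str) = Σₕ Wₕ²(1 − fₕ)sₕ²/nₕ with Wₕ = Nₕ/N, N = 39062.
Public: Wₕ = 0.29860222; term = 0.29860222²·(1 − 0.11651235)·405600/1359 = 23.510672.
Nonprofit: Wₕ = 0.27272029; term = 0.27272029²·(1 − 0.11226884)·1108000/1196 = 61.168094.
Private: Wₕ = 0.42867749; term = 0.42867749²·(1 − 0.18662287)·546000/3125 = 26.115355.
Sum = 110.79412.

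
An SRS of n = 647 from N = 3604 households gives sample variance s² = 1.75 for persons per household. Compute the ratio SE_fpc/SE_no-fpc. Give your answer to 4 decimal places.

f = n/N = 647/3604 = 0.17952275.
SE_no-fpc = √(s²/n) = 0.052007609; SE_fpc = √((1−f)s²/n) = 0.047108595.
Ratio = √(1−f) = 0.90580199.

0.9058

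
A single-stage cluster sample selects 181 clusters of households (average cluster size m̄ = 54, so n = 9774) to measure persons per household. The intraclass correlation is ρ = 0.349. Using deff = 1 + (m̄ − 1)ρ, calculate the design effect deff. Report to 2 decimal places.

deff = 1 + (54 − 1)·0.349 = 1 + 18.497 = 19.497.

19.50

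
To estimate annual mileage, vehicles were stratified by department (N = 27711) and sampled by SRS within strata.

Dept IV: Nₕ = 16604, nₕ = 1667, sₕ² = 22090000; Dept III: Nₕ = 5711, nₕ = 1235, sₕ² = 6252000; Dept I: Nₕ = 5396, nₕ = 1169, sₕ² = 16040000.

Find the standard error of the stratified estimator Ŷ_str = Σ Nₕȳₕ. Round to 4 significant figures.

1.931 × 10^6

Var(Ŷ_str) = Σₕ Nₕ²(1 − fₕ)sₕ²/nₕ.
Dept IV: 16604²·(1 − 1667/16604)·22090000/1667 = 3.2865196 × 10^12.
Dept III: 5711²·(1 − 1235/5711)·6252000/1235 = 1.2940595 × 10^11.
Dept I: 5396²·(1 − 1169/5396)·16040000/1169 = 3.1296375 × 10^11.
Sum = 3.7288893 × 10^12.
SE = √(3.7288893 × 10^12) = 1.931 × 10^6.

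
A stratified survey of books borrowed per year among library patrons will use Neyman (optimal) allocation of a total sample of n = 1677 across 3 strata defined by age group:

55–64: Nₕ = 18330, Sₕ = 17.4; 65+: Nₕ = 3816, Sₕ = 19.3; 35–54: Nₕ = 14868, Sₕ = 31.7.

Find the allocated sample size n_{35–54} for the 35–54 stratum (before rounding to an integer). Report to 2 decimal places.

Neyman allocation: nₕ = n·NₕSₕ / Σⱼ NⱼSⱼ.
Σ NⱼSⱼ = 18330·17.4 + 3816·19.3 + 14868·31.7 = 863906.4.
n_{35–54} = 1677·14868·31.7 / 863906.4 = 914.91.

914.91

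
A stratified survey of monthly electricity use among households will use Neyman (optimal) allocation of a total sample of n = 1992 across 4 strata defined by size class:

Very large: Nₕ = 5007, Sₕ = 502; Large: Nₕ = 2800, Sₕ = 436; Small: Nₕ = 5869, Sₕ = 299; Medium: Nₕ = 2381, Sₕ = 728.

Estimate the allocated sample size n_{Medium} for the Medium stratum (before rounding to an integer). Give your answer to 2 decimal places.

Neyman allocation: nₕ = n·NₕSₕ / Σⱼ NⱼSⱼ.
Σ NⱼSⱼ = 5007·502 + 2800·436 + 5869·299 + 2381·728 = 7.222513 × 10^6.
n_{Medium} = 1992·2381·728 / (7.222513 × 10^6) = 478.07.

478.07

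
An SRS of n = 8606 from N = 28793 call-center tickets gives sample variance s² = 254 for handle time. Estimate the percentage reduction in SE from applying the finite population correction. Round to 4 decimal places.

16.2678

f = n/N = 8606/28793 = 0.29889209.
SE_no-fpc = √(s²/n) = 0.17179724; SE_fpc = √((1−f)s²/n) = 0.14384959.
Ratio = √(1−f) = 0.83732187. Reduction = 100·(1 − 0.83732187) = 16.2678%.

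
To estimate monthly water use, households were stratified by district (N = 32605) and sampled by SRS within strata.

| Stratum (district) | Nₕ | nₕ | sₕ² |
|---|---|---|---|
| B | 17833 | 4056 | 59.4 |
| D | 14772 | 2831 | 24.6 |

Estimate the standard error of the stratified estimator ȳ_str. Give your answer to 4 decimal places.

Var(ȳ_str) = Σₕ Wₕ²(1 − fₕ)sₕ²/nₕ with Wₕ = Nₕ/N, N = 32605.
B: Wₕ = 0.54694065; term = 0.54694065²·(1 − 0.22744350)·59.4/4056 = 0.0033845362.
D: Wₕ = 0.45305935; term = 0.45305935²·(1 − 0.19164636)·24.6/2831 = 0.001441806.
Sum = 0.0048263422.
SE = √(0.0048263422) = 0.0695.

0.0695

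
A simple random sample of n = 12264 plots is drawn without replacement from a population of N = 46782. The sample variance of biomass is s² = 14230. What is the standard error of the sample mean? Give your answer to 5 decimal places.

Under SRS without replacement, Var(ȳ) = (1 − f)·s²/n with f = n/N = 12264/46782 = 0.26215211.
Var(ȳ) = (1 − 0.26215211)·14230/12264 = 0.73784789·1.1603066 = 0.85612977.
SE(ȳ) = √(0.85612977) = 0.92527.

0.92527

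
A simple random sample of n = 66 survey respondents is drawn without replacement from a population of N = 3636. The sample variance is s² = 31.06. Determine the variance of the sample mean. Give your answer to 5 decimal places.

0.46206

Under SRS without replacement, Var(ȳ) = (1 − f)·s²/n with f = n/N = 66/3636 = 0.01815182.
Var(ȳ) = (1 − 0.01815182)·31.06/66 = 0.98184818·0.47060606 = 0.46206371.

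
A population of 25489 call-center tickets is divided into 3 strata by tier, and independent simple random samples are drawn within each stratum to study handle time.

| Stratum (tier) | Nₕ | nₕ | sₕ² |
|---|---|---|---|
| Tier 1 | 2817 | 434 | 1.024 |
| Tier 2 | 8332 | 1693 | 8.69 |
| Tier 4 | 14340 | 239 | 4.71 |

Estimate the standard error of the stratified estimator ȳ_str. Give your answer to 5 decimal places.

0.08121

Var(ȳ_str) = Σₕ Wₕ²(1 − fₕ)sₕ²/nₕ with Wₕ = Nₕ/N, N = 25489.
Tier 1: Wₕ = 0.11051826; term = 0.11051826²·(1 − 0.15406461)·1.024/434 = 2.4378979 × 10^-5.
Tier 2: Wₕ = 0.32688611; term = 0.32688611²·(1 − 0.20319251)·8.69/1693 = 4.3702789 × 10^-4.
Tier 4: Wₕ = 0.56259563; term = 0.56259563²·(1 − 0.01666667)·4.71/239 = 0.0061336145.
Sum = 0.0065950214.
SE = √(0.0065950214) = 0.08121.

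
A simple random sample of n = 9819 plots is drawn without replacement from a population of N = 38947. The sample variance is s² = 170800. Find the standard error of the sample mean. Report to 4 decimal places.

Under SRS without replacement, Var(ȳ) = (1 − f)·s²/n with f = n/N = 9819/38947 = 0.25211184.
Var(ȳ) = (1 − 0.25211184)·170800/9819 = 0.74788816·17.394847 = 13.0094.
SE(ȳ) = √(13.0094) = 3.6069.

3.6069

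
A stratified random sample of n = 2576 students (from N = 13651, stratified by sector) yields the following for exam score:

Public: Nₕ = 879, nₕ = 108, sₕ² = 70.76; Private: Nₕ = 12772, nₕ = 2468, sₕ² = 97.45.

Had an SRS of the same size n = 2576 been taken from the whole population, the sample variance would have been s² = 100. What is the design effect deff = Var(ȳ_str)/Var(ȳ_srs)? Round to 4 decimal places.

Var(ȳ_str) = Σ Wₕ²(1−fₕ)sₕ²/nₕ with Wₕ = Nₕ/13651:
  Public: (879/13651)²·(1−108/879)·70.76/108 = 0.0023827495
  Private: (12772/13651)²·(1−2468/12772)·97.45/2468 = 0.02788512
  → Var(ȳ_str) = 0.03026787.
Var(ȳ_srs) = (1 − 2576/13651)·100/2576 = 0.031494405.
deff = 0.03026787 / 0.031494405 = 0.9611.

0.9611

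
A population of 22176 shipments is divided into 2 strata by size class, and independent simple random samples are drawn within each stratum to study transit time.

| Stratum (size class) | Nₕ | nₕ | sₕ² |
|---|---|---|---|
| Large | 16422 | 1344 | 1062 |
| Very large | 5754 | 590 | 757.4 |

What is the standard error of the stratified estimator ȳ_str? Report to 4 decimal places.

Var(ȳ_str) = Σₕ Wₕ²(1 − fₕ)sₕ²/nₕ with Wₕ = Nₕ/N, N = 22176.
Large: Wₕ = 0.74053030; term = 0.74053030²·(1 − 0.08184143)·1062/1344 = 0.39785847.
Very large: Wₕ = 0.25946970; term = 0.25946970²·(1 − 0.10253737)·757.4/590 = 0.077564492.
Sum = 0.47542296.
SE = √(0.47542296) = 0.6895.

0.6895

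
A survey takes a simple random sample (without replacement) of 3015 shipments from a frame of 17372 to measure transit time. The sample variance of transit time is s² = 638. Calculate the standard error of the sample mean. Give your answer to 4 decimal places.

Under SRS without replacement, Var(ȳ) = (1 − f)·s²/n with f = n/N = 3015/17372 = 0.17355515.
Var(ȳ) = (1 − 0.17355515)·638/3015 = 0.82644485·0.21160862 = 0.17488286.
SE(ȳ) = √(0.17488286) = 0.4182.

0.4182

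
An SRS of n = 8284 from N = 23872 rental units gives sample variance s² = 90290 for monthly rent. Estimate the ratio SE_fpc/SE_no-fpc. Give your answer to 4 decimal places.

0.8081

f = n/N = 8284/23872 = 0.34701743.
SE_no-fpc = √(s²/n) = 3.3014124; SE_fpc = √((1−f)s²/n) = 2.6677835.
Ratio = √(1−f) = 0.80807337.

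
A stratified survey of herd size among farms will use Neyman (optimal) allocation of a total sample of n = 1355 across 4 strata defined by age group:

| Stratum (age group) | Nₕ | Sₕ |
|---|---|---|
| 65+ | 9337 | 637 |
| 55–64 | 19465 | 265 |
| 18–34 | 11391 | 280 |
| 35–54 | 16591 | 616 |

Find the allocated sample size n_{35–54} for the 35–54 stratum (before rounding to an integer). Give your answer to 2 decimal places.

564.88

Neyman allocation: nₕ = n·NₕSₕ / Σⱼ NⱼSⱼ.
Σ NⱼSⱼ = 9337·637 + 19465·265 + 11391·280 + 16591·616 = 2.451543 × 10^7.
n_{35–54} = 1355·16591·616 / (2.451543 × 10^7) = 564.88.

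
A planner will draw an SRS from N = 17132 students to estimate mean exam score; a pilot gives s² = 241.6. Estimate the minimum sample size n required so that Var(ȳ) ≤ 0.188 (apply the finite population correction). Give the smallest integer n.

1196

Without fpc, n₀ = s²/D = 241.6/0.188 = 1285.1064.
With fpc, (1 − n/N)·s²/n ≤ D requires n ≥ n₀/(1 + n₀/N) = 1285.1064/(1 + 1285.1064/17132) = 1195.4344.
Rounding up, n = 1196.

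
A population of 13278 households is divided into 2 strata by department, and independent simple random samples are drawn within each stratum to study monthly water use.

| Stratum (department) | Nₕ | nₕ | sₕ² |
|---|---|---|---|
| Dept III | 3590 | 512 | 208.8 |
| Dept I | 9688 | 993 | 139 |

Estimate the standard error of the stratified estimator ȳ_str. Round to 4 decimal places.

0.3040

Var(ȳ_str) = Σₕ Wₕ²(1 − fₕ)sₕ²/nₕ with Wₕ = Nₕ/N, N = 13278.
Dept III: Wₕ = 0.27037204; term = 0.27037204²·(1 − 0.14261838)·208.8/512 = 0.025559848.
Dept I: Wₕ = 0.72962796; term = 0.72962796²·(1 − 0.10249794)·139/993 = 0.066881182.
Sum = 0.09244103.
SE = √(0.09244103) = 0.3040.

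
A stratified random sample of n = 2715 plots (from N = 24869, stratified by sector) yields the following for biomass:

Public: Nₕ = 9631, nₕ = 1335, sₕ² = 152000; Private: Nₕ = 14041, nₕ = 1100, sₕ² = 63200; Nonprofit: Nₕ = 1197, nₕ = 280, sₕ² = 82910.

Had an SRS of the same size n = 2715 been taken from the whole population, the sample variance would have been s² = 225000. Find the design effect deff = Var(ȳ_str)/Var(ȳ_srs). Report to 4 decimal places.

Var(ȳ_str) = Σ Wₕ²(1−fₕ)sₕ²/nₕ with Wₕ = Nₕ/24869:
  Public: (9631/24869)²·(1−1335/9631)·152000/1335 = 14.70909
  Private: (14041/24869)²·(1−1100/14041)·63200/1100 = 16.880046
  Nonprofit: (1197/24869)²·(1−280/1197)·82910/280 = 0.52552784
  → Var(ȳ_str) = 32.114664.
Var(ȳ_srs) = (1 − 2715/24869)·225000/2715 = 73.82552.
deff = 32.114664 / 73.82552 = 0.4350.

0.4350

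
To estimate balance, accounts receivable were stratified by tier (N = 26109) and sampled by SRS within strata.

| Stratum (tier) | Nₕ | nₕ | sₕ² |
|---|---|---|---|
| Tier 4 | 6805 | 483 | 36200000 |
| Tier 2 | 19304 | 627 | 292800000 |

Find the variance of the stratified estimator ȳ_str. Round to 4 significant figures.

Var(ȳ_str) = Σₕ Wₕ²(1 − fₕ)sₕ²/nₕ with Wₕ = Nₕ/N, N = 26109.
Tier 4: Wₕ = 0.26063809; term = 0.26063809²·(1 − 0.07097722)·36200000/483 = 4730.0266.
Tier 2: Wₕ = 0.73936191; term = 0.73936191²·(1 − 0.03248031)·292800000/627 = 246988.93.
Sum = 251718.96.

251700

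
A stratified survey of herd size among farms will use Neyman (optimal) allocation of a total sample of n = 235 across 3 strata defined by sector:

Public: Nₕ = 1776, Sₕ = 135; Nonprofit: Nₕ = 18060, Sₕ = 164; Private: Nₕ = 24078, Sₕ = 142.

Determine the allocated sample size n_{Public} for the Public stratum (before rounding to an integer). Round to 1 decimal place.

8.5

Neyman allocation: nₕ = n·NₕSₕ / Σⱼ NⱼSⱼ.
Σ NⱼSⱼ = 1776·135 + 18060·164 + 24078·142 = 6.620676 × 10^6.
n_{Public} = 235·1776·135 / (6.620676 × 10^6) = 8.5.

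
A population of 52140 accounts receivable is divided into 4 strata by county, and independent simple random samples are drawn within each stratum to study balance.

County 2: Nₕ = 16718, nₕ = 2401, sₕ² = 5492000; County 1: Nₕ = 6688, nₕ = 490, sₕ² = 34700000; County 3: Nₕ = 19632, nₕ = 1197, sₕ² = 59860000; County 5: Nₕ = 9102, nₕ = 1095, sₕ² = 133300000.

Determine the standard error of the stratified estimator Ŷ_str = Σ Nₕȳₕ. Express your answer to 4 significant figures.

5.518 × 10^6

Var(Ŷ_str) = Σₕ Nₕ²(1 − fₕ)sₕ²/nₕ.
County 2: 16718²·(1 − 2401/16718)·5492000/2401 = 5.4748814 × 10^11.
County 1: 6688²·(1 − 490/6688)·34700000/490 = 2.9354942 × 10^12.
County 3: 19632²·(1 − 1197/19632)·59860000/1197 = 1.809882 × 10^13.
County 5: 9102²·(1 − 1095/9102)·133300000/1095 = 8.8720236 × 10^12.
Sum = 3.0453826 × 10^13.
SE = √(3.0453826 × 10^13) = 5.518 × 10^6.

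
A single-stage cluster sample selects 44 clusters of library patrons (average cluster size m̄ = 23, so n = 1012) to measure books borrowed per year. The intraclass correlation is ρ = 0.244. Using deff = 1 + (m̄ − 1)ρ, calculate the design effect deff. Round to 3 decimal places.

deff = 1 + (23 − 1)·0.244 = 1 + 5.368 = 6.368.

6.368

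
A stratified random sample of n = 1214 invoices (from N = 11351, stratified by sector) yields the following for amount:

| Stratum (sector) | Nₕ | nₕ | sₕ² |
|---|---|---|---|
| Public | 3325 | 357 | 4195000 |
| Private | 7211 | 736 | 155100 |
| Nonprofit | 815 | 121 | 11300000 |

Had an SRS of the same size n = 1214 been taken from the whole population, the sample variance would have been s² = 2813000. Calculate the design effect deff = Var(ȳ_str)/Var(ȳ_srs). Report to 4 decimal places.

Var(ȳ_str) = Σ Wₕ²(1−fₕ)sₕ²/nₕ with Wₕ = Nₕ/11351:
  Public: (3325/11351)²·(1−357/3325)·4195000/357 = 900.01769
  Private: (7211/11351)²·(1−736/7211)·155100/736 = 76.366169
  Nonprofit: (815/11351)²·(1−121/815)·11300000/121 = 409.9604
  → Var(ȳ_str) = 1386.3443.
Var(ȳ_srs) = (1 − 1214/11351)·2813000/1214 = 2069.3139.
deff = 1386.3443 / 2069.3139 = 0.6700.

0.6700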